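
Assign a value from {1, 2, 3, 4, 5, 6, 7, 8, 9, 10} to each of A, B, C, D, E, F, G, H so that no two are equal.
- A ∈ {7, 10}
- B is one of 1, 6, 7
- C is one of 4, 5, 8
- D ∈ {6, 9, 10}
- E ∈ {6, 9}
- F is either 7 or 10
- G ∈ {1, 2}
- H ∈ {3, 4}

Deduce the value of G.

2

A and F share exactly the 2 values {7, 10}; by pigeonhole those values go to them, so strike 7, 10 from B, D.
D and E share exactly the 2 values {6, 9}; by pigeonhole those values go to them, so strike 6, 9 from B.
B must be 1 (only option left). Eliminate 1 elsewhere: G.
So G = 2.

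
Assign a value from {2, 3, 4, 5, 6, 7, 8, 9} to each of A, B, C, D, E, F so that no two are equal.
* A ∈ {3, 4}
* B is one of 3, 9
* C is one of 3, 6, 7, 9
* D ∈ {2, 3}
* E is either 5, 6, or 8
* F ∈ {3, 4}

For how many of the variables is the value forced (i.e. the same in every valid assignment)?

2

A and F between them cover only {3, 4} — a naked pair. Remove those values from B, C, D.
B must be 9 (only option left). Remove 9 from C.
D must be 2 (only option left).
Determined: B=9, D=2. The other variables each still have more than one consistent value. That makes 2.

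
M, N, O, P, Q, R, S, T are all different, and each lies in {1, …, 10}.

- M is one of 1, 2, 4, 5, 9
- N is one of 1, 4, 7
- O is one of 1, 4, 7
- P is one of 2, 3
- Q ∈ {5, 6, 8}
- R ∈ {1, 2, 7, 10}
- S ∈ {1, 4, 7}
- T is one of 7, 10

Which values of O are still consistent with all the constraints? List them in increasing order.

1, 4, 7

N, O, S between them cover only {1, 4, 7} — a naked triple. Remove those values from M, R, T.
T's domain is down to {10}, so T = 10. Remove 10 from R.
R has just one choice, so R = 2. Strike 2 from M, P.
P's domain is down to {3}, so P = 3.
No further eliminations apply; O can still be any of 1, 4, 7.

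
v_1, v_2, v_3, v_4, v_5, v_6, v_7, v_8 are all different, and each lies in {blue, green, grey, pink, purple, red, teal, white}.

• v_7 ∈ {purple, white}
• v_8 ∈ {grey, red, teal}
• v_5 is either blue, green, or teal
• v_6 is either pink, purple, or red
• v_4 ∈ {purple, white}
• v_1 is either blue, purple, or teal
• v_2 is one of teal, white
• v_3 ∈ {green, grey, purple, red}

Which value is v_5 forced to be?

The 8 variables draw from only 8 values {blue, green, grey, pink, purple, red, teal, white}, so each is used; only v_6 can be pink, hence v_6 = pink.
v_4 and v_7 share exactly the 2 values {purple, white}; by pigeonhole those values go to them, so strike purple, white from v_1, v_2, v_3.
v_2 has just one choice, so v_2 = teal. Remove teal from v_1, v_5, v_8.
v_1 must be blue (only option left). Eliminate blue elsewhere: v_5.
So v_5 = green.

green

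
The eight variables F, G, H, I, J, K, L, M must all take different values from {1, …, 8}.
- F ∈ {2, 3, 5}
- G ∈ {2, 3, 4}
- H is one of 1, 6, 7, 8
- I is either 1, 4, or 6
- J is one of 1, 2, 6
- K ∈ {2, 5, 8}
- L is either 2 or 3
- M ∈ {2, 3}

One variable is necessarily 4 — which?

G

The 8 variables together cover exactly {1, 2, 3, 4, 5, 6, 7, 8} — 8 values for 8 variables — and 7 appears only in H's list, so H = 7.
The 7 still-open variables together cover exactly {1, 2, 3, 4, 5, 6, 8} — 7 values for 7 variables — and 8 appears only in K's list, so K = 8.
The 6 still-open variables together cover exactly {1, 2, 3, 4, 5, 6} — 6 values for 6 variables — and 5 appears only in F's list, so F = 5.
L and M between them cover only {2, 3} — a naked pair. Remove those values from G, J.
So 4 goes to G.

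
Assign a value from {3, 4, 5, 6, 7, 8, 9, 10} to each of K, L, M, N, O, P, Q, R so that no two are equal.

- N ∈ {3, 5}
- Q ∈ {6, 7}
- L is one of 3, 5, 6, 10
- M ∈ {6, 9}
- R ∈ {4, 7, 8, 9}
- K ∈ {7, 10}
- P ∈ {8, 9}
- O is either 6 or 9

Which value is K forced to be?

The 8 variables together cover exactly {3, 4, 5, 6, 7, 8, 9, 10} — 8 values for 8 variables — and 4 appears only in R's list, so R = 4.
The 7 still-open variables draw from only 7 values {3, 5, 6, 7, 8, 9, 10}, so each is used; only P can be 8, hence P = 8.
M and O share exactly the 2 values {6, 9}; by pigeonhole those values go to them, so strike 6, 9 from L, Q.
Q has just one choice, so Q = 7. Strike 7 from K.
So K = 10.

10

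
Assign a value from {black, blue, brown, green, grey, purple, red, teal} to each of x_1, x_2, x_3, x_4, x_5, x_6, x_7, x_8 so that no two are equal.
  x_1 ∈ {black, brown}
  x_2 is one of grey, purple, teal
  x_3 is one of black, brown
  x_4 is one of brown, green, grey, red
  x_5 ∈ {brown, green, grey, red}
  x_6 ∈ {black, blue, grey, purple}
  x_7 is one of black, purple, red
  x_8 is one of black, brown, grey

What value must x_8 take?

grey

Among the 8 variables, blue fits only x_6 (and all 8 values in {black, blue, brown, green, grey, purple, red, teal} must be used), so x_6 = blue.
The 7 still-open variables together cover exactly {black, brown, green, grey, purple, red, teal} — 7 values for 7 variables — and teal appears only in x_2's list, so x_2 = teal.
The 6 still-open variables draw from only 6 values {black, brown, green, grey, purple, red}, so each is used; only x_7 can be purple, hence x_7 = purple.
The 2 variables x_1 and x_3 are confined to {black, brown}, which locks those values in; drop them from x_4, x_5, x_8.
So x_8 = grey.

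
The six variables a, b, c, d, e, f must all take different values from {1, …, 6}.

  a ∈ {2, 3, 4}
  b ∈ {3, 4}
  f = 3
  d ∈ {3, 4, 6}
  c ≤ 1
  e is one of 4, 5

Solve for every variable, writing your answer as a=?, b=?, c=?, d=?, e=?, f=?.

a=2, b=4, c=1, d=6, e=5, f=3

c's domain is down to {1}, so c = 1.
That leaves f = 3. So a, b, d can't be 3.
b has just one choice, so b = 4. Strike 4 from a, d, e.
d's domain is down to {6}, so d = 6.
That leaves e = 5.
a has just one choice, so a = 2.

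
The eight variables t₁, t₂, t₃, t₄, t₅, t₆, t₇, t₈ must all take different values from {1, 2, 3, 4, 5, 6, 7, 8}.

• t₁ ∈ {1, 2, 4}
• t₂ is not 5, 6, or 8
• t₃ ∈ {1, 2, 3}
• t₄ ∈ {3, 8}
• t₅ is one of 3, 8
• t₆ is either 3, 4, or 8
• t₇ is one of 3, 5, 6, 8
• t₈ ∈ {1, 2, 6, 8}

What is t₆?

The 8 variables together cover exactly {1, 2, 3, 4, 5, 6, 7, 8} — 8 values for 8 variables — and 5 appears only in t₇'s list, so t₇ = 5.
The 7 still-open variables draw from only 7 values {1, 2, 3, 4, 6, 7, 8}, so each is used; only t₈ can be 6, hence t₈ = 6.
Among the 6 still-open variables, 7 fits only t₂ (and all 6 values in {1, 2, 3, 4, 7, 8} must be used), so t₂ = 7.
The 2 variables t₄ and t₅ are confined to {3, 8}, which locks those values in; drop them from t₃, t₆.
So t₆ = 4.

4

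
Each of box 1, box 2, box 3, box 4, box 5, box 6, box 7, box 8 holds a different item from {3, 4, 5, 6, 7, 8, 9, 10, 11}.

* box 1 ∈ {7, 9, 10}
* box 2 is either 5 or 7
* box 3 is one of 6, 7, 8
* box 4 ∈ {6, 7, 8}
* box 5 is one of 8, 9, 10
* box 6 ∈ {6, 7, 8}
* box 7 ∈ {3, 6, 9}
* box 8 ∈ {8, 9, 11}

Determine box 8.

Among the 8 variables, 3 fits only box 7 (and all 8 values in {3, 5, 6, 7, 8, 9, 10, 11} must be used), so box 7 = 3.
Among the 7 still-open variables, 5 fits only box 2 (and all 7 values in {5, 6, 7, 8, 9, 10, 11} must be used), so box 2 = 5.
The 6 still-open variables together cover exactly {6, 7, 8, 9, 10, 11} — 6 values for 6 variables — and 11 appears only in box 8's list, so box 8 = 11.

11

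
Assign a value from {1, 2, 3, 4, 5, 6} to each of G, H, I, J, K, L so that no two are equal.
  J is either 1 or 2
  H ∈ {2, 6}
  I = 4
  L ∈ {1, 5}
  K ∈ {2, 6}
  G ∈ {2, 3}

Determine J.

I must be 4 (only option left).
The 5 still-open variables draw from only 5 values {1, 2, 3, 5, 6}, so each is used; only G can be 3, hence G = 3.
Among the 4 still-open variables, 5 fits only L (and all 4 values in {1, 2, 5, 6} must be used), so L = 5.
Among the 3 still-open variables, 1 fits only J (and all 3 values in {1, 2, 6} must be used), so J = 1.

1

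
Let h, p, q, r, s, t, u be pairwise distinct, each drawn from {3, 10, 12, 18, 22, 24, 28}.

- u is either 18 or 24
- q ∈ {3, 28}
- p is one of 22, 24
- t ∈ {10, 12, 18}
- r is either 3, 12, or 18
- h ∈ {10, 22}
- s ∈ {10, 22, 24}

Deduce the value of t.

Among the 7 variables, 28 fits only q (and all 7 values in {3, 10, 12, 18, 22, 24, 28} must be used), so q = 28.
Among the 6 still-open variables, 3 fits only r (and all 6 values in {3, 10, 12, 18, 22, 24} must be used), so r = 3.
The 5 still-open variables together cover exactly {10, 12, 18, 22, 24} — 5 values for 5 variables — and 12 appears only in t's list, so t = 12.

12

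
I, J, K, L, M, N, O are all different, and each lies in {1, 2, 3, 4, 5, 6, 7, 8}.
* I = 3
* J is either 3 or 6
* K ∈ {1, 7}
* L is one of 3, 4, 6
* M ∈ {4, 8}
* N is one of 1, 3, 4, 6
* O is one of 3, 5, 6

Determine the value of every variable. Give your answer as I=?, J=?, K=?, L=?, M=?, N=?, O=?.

I=3, J=6, K=7, L=4, M=8, N=1, O=5

I has just one choice, so I = 3. So J, L, N, O can't be 3.
J must be 6 (only option left). Remove 6 from L, N, O.
L must be 4 (only option left). Remove 4 from M, N.
M has just one choice, so M = 8.
N's domain is down to {1}, so N = 1. So K can't be 1.
O has just one choice, so O = 5.
K must be 7 (only option left).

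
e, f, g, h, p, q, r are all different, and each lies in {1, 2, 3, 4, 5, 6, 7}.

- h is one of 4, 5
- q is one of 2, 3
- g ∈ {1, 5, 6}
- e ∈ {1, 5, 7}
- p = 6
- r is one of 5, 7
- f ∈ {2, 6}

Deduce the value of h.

4

p's domain is down to {6}, so p = 6. Remove 6 from f, g.
That leaves f = 2. Eliminate 2 elsewhere: q.
q has just one choice, so q = 3.
The 4 still-open variables draw from only 4 values {1, 4, 5, 7}, so each is used; only h can be 4, hence h = 4.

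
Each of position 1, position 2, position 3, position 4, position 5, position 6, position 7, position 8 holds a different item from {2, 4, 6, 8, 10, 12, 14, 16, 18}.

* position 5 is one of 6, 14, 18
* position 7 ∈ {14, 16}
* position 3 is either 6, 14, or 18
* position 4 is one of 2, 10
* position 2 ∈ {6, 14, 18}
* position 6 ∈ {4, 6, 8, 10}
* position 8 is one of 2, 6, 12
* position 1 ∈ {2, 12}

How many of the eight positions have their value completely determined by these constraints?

The 3 variables position 2, position 3, position 5 are confined to {6, 14, 18}, which locks those values in; drop them from position 6, position 7, position 8.
position 7's domain is down to {16}, so position 7 = 16.
The 2 variables position 1 and position 8 are confined to {2, 12}, which locks those values in; drop them from position 4.
position 4 has just one choice, so position 4 = 10. Eliminate 10 elsewhere: position 6.
Determined: position 4=10, position 7=16. The other positions each still have more than one consistent value. That makes 2.

2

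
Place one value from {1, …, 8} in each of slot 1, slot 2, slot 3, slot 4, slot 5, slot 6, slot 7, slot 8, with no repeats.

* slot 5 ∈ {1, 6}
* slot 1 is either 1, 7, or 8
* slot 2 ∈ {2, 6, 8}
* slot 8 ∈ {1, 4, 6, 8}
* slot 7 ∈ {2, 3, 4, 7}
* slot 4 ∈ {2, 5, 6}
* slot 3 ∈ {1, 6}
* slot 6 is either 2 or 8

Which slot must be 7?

Among the 8 variables, 3 fits only slot 7 (and all 8 values in {1, 2, 3, 4, 5, 6, 7, 8} must be used), so slot 7 = 3.
The 7 still-open variables together cover exactly {1, 2, 4, 5, 6, 7, 8} — 7 values for 7 variables — and 4 appears only in slot 8's list, so slot 8 = 4.
The 6 still-open variables draw from only 6 values {1, 2, 5, 6, 7, 8}, so each is used; only slot 4 can be 5, hence slot 4 = 5.
The 5 still-open variables draw from only 5 values {1, 2, 6, 7, 8}, so each is used; only slot 1 can be 7, hence slot 1 = 7.

slot 1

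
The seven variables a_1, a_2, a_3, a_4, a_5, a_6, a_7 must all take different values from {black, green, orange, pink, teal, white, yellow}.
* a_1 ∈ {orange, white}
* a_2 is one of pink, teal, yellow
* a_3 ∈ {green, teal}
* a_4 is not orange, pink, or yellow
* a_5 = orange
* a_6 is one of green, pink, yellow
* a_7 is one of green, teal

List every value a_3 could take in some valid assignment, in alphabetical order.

green, teal

a_5's domain is down to {orange}, so a_5 = orange. Strike orange from a_1.
a_1 has just one choice, so a_1 = white. Eliminate white elsewhere: a_4.
The 5 still-open variables draw from only 5 values {black, green, pink, teal, yellow}, so each is used; only a_4 can be black, hence a_4 = black.
a_3 and a_7 share exactly the 2 values {green, teal}; by pigeonhole those values go to them, so strike green, teal from a_2, a_6.
No further eliminations apply; a_3 can still be any of green, teal.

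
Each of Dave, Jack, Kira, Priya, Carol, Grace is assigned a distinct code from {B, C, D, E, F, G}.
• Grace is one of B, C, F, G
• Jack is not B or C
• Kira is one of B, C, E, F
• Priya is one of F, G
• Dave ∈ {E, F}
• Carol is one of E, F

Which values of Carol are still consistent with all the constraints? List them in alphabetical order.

The 6 variables draw from only 6 values {B, C, D, E, F, G}, so each is used; only Jack can be D, hence Jack = D.
The 2 variables Dave and Carol are confined to {E, F}, which locks those values in; drop them from Kira, Priya, Grace.
Priya must be G (only option left). Remove G from Grace.
No further eliminations apply; Carol can still be any of E, F.

E, F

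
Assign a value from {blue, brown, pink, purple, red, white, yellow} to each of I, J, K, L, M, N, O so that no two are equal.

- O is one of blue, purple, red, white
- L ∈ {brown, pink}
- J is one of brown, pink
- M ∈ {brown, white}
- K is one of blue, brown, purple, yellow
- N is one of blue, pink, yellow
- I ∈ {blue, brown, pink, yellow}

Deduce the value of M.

The 7 variables draw from only 7 values {blue, brown, pink, purple, red, white, yellow}, so each is used; only O can be red, hence O = red.
The 6 still-open variables together cover exactly {blue, brown, pink, purple, white, yellow} — 6 values for 6 variables — and purple appears only in K's list, so K = purple.
The 5 still-open variables draw from only 5 values {blue, brown, pink, white, yellow}, so each is used; only M can be white, hence M = white.

white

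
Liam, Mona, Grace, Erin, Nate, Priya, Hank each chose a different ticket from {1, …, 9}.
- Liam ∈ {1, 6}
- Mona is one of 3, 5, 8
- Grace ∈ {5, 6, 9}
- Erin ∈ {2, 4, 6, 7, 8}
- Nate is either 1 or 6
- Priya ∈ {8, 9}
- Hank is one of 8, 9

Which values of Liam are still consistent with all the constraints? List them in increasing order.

1, 6

Liam and Nate between them cover only {1, 6} — a naked pair. Remove those values from Grace, Erin.
The 2 variables Priya and Hank are confined to {8, 9}, which locks those values in; drop them from Mona, Grace, Erin.
That leaves Grace = 5. Eliminate 5 elsewhere: Mona.
That leaves Mona = 3.
No further eliminations apply; Liam can still be any of 1, 6.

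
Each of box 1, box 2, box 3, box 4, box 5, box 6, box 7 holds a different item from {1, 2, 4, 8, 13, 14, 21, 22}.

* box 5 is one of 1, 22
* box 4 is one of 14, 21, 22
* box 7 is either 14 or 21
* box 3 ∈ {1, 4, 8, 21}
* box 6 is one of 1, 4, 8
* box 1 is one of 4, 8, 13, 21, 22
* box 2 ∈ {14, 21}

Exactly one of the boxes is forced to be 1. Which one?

box 5

The 7 variables together cover exactly {1, 4, 8, 13, 14, 21, 22} — 7 values for 7 variables — and 13 appears only in box 1's list, so box 1 = 13.
box 2 and box 7 share exactly the 2 values {14, 21}; by pigeonhole those values go to them, so strike 14, 21 from box 3, box 4.
box 4 has just one choice, so box 4 = 22. Eliminate 22 elsewhere: box 5.
So 1 goes to box 5.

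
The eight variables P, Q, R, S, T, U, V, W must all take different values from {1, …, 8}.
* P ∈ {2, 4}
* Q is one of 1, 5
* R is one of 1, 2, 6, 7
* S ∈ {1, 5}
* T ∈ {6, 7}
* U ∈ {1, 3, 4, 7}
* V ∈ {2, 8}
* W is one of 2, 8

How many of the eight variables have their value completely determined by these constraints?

2

The 8 variables together cover exactly {1, 2, 3, 4, 5, 6, 7, 8} — 8 values for 8 variables — and 3 appears only in U's list, so U = 3.
The 7 still-open variables together cover exactly {1, 2, 4, 5, 6, 7, 8} — 7 values for 7 variables — and 4 appears only in P's list, so P = 4.
Q and S between them cover only {1, 5} — a naked pair. Remove those values from R.
V and W share exactly the 2 values {2, 8}; by pigeonhole those values go to them, so strike 2, 8 from R.
Determined: P=4, U=3. The other variables each still have more than one consistent value. That makes 2.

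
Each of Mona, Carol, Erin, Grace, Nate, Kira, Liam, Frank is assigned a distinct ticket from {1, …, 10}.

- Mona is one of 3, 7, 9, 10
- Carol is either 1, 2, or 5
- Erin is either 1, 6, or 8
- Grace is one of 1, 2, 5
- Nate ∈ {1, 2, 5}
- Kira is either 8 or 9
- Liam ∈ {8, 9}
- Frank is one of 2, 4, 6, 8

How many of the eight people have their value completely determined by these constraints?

2

The 2 variables Kira and Liam are confined to {8, 9}, which locks those values in; drop them from Mona, Erin, Frank.
Carol, Grace, Nate between them cover only {1, 2, 5} — a naked triple. Remove those values from Erin, Frank.
Erin has just one choice, so Erin = 6. Remove 6 from Frank.
That leaves Frank = 4.
Determined: Erin=6, Frank=4. The other people each still have more than one consistent value. That makes 2.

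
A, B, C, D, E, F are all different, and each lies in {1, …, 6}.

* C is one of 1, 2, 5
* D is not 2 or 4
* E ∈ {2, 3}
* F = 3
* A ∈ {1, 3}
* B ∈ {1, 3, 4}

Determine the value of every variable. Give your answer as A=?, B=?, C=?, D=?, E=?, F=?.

F must be 3 (only option left). So A, B, D, E can't be 3.
A's domain is down to {1}, so A = 1. Eliminate 1 elsewhere: B, C, D.
B must be 4 (only option left).
E must be 2 (only option left). Remove 2 from C.
C has just one choice, so C = 5. Strike 5 from D.
D must be 6 (only option left).

A=1, B=4, C=5, D=6, E=2, F=3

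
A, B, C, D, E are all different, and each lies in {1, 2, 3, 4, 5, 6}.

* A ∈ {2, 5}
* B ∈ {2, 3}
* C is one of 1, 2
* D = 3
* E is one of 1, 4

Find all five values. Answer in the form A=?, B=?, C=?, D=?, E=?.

A=5, B=2, C=1, D=3, E=4

D has just one choice, so D = 3. Remove 3 from B.
B has just one choice, so B = 2. Strike 2 from A, C.
C has just one choice, so C = 1. Eliminate 1 elsewhere: E.
That leaves E = 4.
That leaves A = 5.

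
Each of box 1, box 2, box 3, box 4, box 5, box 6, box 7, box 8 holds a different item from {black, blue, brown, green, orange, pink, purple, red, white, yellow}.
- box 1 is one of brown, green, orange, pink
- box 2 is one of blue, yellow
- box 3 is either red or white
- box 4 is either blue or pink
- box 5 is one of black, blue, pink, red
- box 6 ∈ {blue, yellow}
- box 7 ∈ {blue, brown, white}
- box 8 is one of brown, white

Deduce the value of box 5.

black

The 2 variables box 2 and box 6 are confined to {blue, yellow}, which locks those values in; drop them from box 4, box 5, box 7.
box 4's domain is down to {pink}, so box 4 = pink. Eliminate pink elsewhere: box 1, box 5.
box 7 and box 8 between them cover only {brown, white} — a naked pair. Remove those values from box 1, box 3.
That leaves box 3 = red. Remove red from box 5.
So box 5 = black.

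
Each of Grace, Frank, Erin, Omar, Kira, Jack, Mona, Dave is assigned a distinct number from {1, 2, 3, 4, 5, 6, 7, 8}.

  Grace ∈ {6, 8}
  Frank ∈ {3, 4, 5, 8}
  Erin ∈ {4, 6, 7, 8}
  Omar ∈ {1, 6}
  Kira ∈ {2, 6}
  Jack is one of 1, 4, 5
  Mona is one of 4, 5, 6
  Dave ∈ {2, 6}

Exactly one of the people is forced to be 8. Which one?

Among the 8 variables, 3 fits only Frank (and all 8 values in {1, 2, 3, 4, 5, 6, 7, 8} must be used), so Frank = 3.
Among the 7 still-open variables, 7 fits only Erin (and all 7 values in {1, 2, 4, 5, 6, 7, 8} must be used), so Erin = 7.
The 6 still-open variables draw from only 6 values {1, 2, 4, 5, 6, 8}, so each is used; only Grace can be 8, hence Grace = 8.

Grace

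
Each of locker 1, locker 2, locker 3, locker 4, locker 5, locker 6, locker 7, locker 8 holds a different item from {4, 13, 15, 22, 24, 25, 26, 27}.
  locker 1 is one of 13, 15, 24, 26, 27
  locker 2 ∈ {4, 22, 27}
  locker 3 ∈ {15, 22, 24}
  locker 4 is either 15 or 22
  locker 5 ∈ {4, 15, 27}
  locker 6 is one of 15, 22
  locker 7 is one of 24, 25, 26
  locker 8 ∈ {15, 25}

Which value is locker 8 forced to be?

The 8 variables together cover exactly {4, 13, 15, 22, 24, 25, 26, 27} — 8 values for 8 variables — and 13 appears only in locker 1's list, so locker 1 = 13.
The 7 still-open variables together cover exactly {4, 15, 22, 24, 25, 26, 27} — 7 values for 7 variables — and 26 appears only in locker 7's list, so locker 7 = 26.
The 6 still-open variables draw from only 6 values {4, 15, 22, 24, 25, 27}, so each is used; only locker 3 can be 24, hence locker 3 = 24.
Among the 5 still-open variables, 25 fits only locker 8 (and all 5 values in {4, 15, 22, 25, 27} must be used), so locker 8 = 25.

25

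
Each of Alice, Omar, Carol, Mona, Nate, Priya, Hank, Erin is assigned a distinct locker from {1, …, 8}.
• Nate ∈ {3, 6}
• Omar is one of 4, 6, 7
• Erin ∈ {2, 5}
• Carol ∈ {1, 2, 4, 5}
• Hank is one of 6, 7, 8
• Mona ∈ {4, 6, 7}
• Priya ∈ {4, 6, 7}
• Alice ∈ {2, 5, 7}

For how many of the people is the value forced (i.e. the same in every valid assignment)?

3

The 8 variables draw from only 8 values {1, 2, 3, 4, 5, 6, 7, 8}, so each is used; only Carol can be 1, hence Carol = 1.
Among the 7 still-open variables, 3 fits only Nate (and all 7 values in {2, 3, 4, 5, 6, 7, 8} must be used), so Nate = 3.
The 6 still-open variables together cover exactly {2, 4, 5, 6, 7, 8} — 6 values for 6 variables — and 8 appears only in Hank's list, so Hank = 8.
Omar, Mona, Priya share exactly the 3 values {4, 6, 7}; by pigeonhole those values go to them, so strike 4, 6, 7 from Alice.
Determined: Carol=1, Nate=3, Hank=8. The other people each still have more than one consistent value. That makes 3.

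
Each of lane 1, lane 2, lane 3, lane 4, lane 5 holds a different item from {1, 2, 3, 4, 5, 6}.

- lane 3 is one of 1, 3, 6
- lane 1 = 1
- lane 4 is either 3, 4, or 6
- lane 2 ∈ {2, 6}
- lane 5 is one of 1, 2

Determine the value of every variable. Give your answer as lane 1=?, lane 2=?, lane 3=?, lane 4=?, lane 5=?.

lane 1=1, lane 2=6, lane 3=3, lane 4=4, lane 5=2

lane 1's domain is down to {1}, so lane 1 = 1. So lane 3, lane 5 can't be 1.
lane 5 must be 2 (only option left). So lane 2 can't be 2.
lane 2 has just one choice, so lane 2 = 6. Remove 6 from lane 3, lane 4.
That leaves lane 3 = 3. So lane 4 can't be 3.
lane 4 must be 4 (only option left).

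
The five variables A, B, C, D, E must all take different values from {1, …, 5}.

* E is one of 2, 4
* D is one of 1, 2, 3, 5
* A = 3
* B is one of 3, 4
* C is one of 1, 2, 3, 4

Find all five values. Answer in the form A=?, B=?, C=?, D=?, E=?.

A=3, B=4, C=1, D=5, E=2

A has just one choice, so A = 3. Strike 3 from B, C, D.
B has just one choice, so B = 4. So C, E can't be 4.
E must be 2 (only option left). Strike 2 from C, D.
C has just one choice, so C = 1. Remove 1 from D.
That leaves D = 5.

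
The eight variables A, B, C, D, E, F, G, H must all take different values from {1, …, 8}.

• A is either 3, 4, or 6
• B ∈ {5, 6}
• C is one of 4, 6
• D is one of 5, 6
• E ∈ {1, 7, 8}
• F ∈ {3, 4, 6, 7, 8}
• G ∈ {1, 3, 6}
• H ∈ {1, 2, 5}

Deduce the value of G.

The 8 variables draw from only 8 values {1, 2, 3, 4, 5, 6, 7, 8}, so each is used; only H can be 2, hence H = 2.
B and D between them cover only {5, 6} — a naked pair. Remove those values from A, C, F, G.
C's domain is down to {4}, so C = 4. Strike 4 from A, F.
A must be 3 (only option left). Strike 3 from F, G.
So G = 1.

1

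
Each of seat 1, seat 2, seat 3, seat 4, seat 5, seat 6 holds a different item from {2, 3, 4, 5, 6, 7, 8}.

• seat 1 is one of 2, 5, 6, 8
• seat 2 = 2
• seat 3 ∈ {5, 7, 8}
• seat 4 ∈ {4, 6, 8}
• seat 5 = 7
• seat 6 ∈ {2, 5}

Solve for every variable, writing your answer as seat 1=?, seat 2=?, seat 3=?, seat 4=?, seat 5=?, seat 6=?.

seat 2 must be 2 (only option left). Strike 2 from seat 1, seat 6.
seat 5 has just one choice, so seat 5 = 7. Eliminate 7 elsewhere: seat 3.
seat 6 must be 5 (only option left). So seat 1, seat 3 can't be 5.
That leaves seat 3 = 8. Strike 8 from seat 1, seat 4.
seat 1's domain is down to {6}, so seat 1 = 6. Eliminate 6 elsewhere: seat 4.
seat 4's domain is down to {4}, so seat 4 = 4.

seat 1=6, seat 2=2, seat 3=8, seat 4=4, seat 5=7, seat 6=5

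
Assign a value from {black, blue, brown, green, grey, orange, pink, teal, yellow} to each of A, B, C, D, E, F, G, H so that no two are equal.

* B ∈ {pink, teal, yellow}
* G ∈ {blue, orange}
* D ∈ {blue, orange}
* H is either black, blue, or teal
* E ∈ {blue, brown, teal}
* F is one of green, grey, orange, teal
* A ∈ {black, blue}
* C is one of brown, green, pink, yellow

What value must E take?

brown

D and G between them cover only {blue, orange} — a naked pair. Remove those values from A, E, F, H.
A must be black (only option left). So H can't be black.
H has just one choice, so H = teal. Strike teal from B, E, F.
So E = brown.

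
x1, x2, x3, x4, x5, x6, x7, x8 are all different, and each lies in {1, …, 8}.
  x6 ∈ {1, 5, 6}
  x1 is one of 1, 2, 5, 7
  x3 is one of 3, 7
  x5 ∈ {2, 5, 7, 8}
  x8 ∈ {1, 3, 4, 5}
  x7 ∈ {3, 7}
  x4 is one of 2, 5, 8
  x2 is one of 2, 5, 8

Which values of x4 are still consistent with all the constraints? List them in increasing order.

2, 5, 8

The 8 variables draw from only 8 values {1, 2, 3, 4, 5, 6, 7, 8}, so each is used; only x8 can be 4, hence x8 = 4.
The 7 still-open variables draw from only 7 values {1, 2, 3, 5, 6, 7, 8}, so each is used; only x6 can be 6, hence x6 = 6.
The 6 still-open variables together cover exactly {1, 2, 3, 5, 7, 8} — 6 values for 6 variables — and 1 appears only in x1's list, so x1 = 1.
x3 and x7 share exactly the 2 values {3, 7}; by pigeonhole those values go to them, so strike 3, 7 from x5.
No further eliminations apply; x4 can still be any of 2, 5, 8.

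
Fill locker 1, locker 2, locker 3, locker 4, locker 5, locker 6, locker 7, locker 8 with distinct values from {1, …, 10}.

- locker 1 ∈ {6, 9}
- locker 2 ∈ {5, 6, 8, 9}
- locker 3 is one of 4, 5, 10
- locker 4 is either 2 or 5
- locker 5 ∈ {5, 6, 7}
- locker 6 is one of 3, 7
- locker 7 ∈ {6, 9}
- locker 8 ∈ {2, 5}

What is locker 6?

3

locker 1 and locker 7 between them cover only {6, 9} — a naked pair. Remove those values from locker 2, locker 5.
locker 4 and locker 8 share exactly the 2 values {2, 5}; by pigeonhole those values go to them, so strike 2, 5 from locker 2, locker 3, locker 5.
locker 2 must be 8 (only option left).
That leaves locker 5 = 7. Eliminate 7 elsewhere: locker 6.
So locker 6 = 3.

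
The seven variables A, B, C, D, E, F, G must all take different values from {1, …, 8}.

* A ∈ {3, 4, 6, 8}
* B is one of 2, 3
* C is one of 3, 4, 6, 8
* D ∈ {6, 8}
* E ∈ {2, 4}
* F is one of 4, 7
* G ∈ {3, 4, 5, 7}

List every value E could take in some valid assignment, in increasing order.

The 7 variables together cover exactly {2, 3, 4, 5, 6, 7, 8} — 7 values for 7 variables — and 5 appears only in G's list, so G = 5.
The 6 still-open variables together cover exactly {2, 3, 4, 6, 7, 8} — 6 values for 6 variables — and 7 appears only in F's list, so F = 7.
No further eliminations apply; E can still be any of 2, 4.

2, 4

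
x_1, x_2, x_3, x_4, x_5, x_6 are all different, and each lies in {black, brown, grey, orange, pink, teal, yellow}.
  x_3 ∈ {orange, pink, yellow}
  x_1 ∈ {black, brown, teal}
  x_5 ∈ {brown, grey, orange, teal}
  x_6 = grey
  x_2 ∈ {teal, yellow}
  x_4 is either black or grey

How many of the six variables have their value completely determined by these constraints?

2

x_6 has just one choice, so x_6 = grey. So x_4, x_5 can't be grey.
x_4 has just one choice, so x_4 = black. Strike black from x_1.
Determined: x_4=black, x_6=grey. The other variables each still have more than one consistent value. That makes 2.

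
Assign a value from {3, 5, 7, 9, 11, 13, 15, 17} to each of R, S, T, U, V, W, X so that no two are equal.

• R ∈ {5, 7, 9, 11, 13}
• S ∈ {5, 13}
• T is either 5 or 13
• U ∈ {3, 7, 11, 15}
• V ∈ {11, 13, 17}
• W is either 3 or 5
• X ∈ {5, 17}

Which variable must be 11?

V

S and T share exactly the 2 values {5, 13}; by pigeonhole those values go to them, so strike 5, 13 from R, V, W, X.
That leaves W = 3. Strike 3 from U.
X must be 17 (only option left). So V can't be 17.
So 11 goes to V.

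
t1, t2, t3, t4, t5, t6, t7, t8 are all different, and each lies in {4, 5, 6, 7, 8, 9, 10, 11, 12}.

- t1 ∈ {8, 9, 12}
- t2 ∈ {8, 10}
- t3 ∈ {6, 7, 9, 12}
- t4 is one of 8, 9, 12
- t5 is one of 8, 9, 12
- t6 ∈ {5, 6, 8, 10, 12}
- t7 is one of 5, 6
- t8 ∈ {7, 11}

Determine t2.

10

Among the 8 variables, 11 fits only t8 (and all 8 values in {5, 6, 7, 8, 9, 10, 11, 12} must be used), so t8 = 11.
Among the 7 still-open variables, 7 fits only t3 (and all 7 values in {5, 6, 7, 8, 9, 10, 12} must be used), so t3 = 7.
t1, t4, t5 share exactly the 3 values {8, 9, 12}; by pigeonhole those values go to them, so strike 8, 9, 12 from t2, t6.
So t2 = 10.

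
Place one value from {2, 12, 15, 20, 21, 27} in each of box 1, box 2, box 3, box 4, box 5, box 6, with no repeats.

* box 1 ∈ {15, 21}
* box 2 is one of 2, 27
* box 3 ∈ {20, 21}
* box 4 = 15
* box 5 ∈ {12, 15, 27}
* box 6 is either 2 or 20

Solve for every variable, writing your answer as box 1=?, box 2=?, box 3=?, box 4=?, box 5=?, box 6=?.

box 1=21, box 2=27, box 3=20, box 4=15, box 5=12, box 6=2

box 4's domain is down to {15}, so box 4 = 15. Strike 15 from box 1, box 5.
box 1 must be 21 (only option left). So box 3 can't be 21.
box 3 must be 20 (only option left). Eliminate 20 elsewhere: box 6.
That leaves box 6 = 2. Strike 2 from box 2.
box 2 must be 27 (only option left). Eliminate 27 elsewhere: box 5.
That leaves box 5 = 12.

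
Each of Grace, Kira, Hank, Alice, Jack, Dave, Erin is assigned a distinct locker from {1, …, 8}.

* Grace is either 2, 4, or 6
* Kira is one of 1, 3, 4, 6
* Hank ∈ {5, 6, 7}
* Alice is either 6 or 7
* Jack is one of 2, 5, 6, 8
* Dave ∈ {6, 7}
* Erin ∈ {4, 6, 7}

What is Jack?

Alice and Dave share exactly the 2 values {6, 7}; by pigeonhole those values go to them, so strike 6, 7 from Grace, Kira, Hank, Jack, Erin.
Hank must be 5 (only option left). So Jack can't be 5.
Erin's domain is down to {4}, so Erin = 4. Remove 4 from Grace, Kira.
That leaves Grace = 2. Strike 2 from Jack.
So Jack = 8.

8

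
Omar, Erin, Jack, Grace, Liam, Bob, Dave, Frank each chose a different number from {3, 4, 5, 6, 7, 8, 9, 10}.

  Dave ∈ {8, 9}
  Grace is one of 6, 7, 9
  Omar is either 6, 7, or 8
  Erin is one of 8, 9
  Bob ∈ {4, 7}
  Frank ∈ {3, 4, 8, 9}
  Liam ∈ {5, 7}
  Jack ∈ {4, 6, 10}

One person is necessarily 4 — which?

Bob

Among the 8 variables, 3 fits only Frank (and all 8 values in {3, 4, 5, 6, 7, 8, 9, 10} must be used), so Frank = 3.
The 7 still-open variables together cover exactly {4, 5, 6, 7, 8, 9, 10} — 7 values for 7 variables — and 5 appears only in Liam's list, so Liam = 5.
The 6 still-open variables together cover exactly {4, 6, 7, 8, 9, 10} — 6 values for 6 variables — and 10 appears only in Jack's list, so Jack = 10.
The 5 still-open variables together cover exactly {4, 6, 7, 8, 9} — 5 values for 5 variables — and 4 appears only in Bob's list, so Bob = 4.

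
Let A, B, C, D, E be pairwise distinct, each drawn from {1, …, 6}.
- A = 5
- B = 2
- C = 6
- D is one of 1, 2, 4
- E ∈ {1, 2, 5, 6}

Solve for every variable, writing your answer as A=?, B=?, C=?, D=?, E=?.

A's domain is down to {5}, so A = 5. Strike 5 from E.
B must be 2 (only option left). Eliminate 2 elsewhere: D, E.
C must be 6 (only option left). Eliminate 6 elsewhere: E.
That leaves E = 1. Strike 1 from D.
That leaves D = 4.

A=5, B=2, C=6, D=4, E=1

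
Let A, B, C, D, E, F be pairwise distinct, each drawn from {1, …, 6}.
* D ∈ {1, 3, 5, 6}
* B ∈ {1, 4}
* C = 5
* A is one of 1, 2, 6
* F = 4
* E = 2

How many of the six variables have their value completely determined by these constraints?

6

C has just one choice, so C = 5. Remove 5 from D.
E has just one choice, so E = 2. Eliminate 2 elsewhere: A.
F's domain is down to {4}, so F = 4. Strike 4 from B.
B's domain is down to {1}, so B = 1. Eliminate 1 elsewhere: A, D.
A's domain is down to {6}, so A = 6. Eliminate 6 elsewhere: D.
D has just one choice, so D = 3.
Every variable is fixed: A=6, B=1, C=5, D=3, E=2, F=4. That makes 6.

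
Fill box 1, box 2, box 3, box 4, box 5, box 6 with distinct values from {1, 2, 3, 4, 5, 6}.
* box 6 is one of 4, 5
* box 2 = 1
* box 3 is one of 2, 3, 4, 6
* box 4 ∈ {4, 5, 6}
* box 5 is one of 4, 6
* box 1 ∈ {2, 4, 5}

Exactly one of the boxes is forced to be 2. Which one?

box 1

box 2 has just one choice, so box 2 = 1.
The 5 still-open variables draw from only 5 values {2, 3, 4, 5, 6}, so each is used; only box 3 can be 3, hence box 3 = 3.
Among the 4 still-open variables, 2 fits only box 1 (and all 4 values in {2, 4, 5, 6} must be used), so box 1 = 2.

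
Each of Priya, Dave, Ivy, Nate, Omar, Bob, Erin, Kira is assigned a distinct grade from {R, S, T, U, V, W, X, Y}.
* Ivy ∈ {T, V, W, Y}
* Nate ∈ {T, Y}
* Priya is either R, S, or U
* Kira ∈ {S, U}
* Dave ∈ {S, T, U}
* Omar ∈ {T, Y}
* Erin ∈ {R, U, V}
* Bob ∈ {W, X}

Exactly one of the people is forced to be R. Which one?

Priya

The 8 variables draw from only 8 values {R, S, T, U, V, W, X, Y}, so each is used; only Bob can be X, hence Bob = X.
The 7 still-open variables draw from only 7 values {R, S, T, U, V, W, Y}, so each is used; only Ivy can be W, hence Ivy = W.
The 6 still-open variables draw from only 6 values {R, S, T, U, V, Y}, so each is used; only Erin can be V, hence Erin = V.
The 5 still-open variables together cover exactly {R, S, T, U, Y} — 5 values for 5 variables — and R appears only in Priya's list, so Priya = R.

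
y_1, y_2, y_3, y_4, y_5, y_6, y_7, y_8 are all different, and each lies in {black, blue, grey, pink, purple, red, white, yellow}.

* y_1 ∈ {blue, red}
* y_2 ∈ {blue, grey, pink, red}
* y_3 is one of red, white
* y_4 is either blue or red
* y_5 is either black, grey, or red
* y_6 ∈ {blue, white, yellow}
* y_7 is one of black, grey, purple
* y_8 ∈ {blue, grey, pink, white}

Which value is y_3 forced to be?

white

The 8 variables together cover exactly {black, blue, grey, pink, purple, red, white, yellow} — 8 values for 8 variables — and purple appears only in y_7's list, so y_7 = purple.
The 7 still-open variables draw from only 7 values {black, blue, grey, pink, red, white, yellow}, so each is used; only y_5 can be black, hence y_5 = black.
Among the 6 still-open variables, yellow fits only y_6 (and all 6 values in {blue, grey, pink, red, white, yellow} must be used), so y_6 = yellow.
y_1 and y_4 between them cover only {blue, red} — a naked pair. Remove those values from y_2, y_3, y_8.
So y_3 = white.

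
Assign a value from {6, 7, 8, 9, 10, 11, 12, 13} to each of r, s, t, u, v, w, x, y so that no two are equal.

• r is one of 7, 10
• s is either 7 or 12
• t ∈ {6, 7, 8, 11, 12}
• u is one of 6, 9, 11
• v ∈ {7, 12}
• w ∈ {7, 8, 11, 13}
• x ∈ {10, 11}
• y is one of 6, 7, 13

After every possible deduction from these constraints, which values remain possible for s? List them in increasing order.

Among the 8 variables, 9 fits only u (and all 8 values in {6, 7, 8, 9, 10, 11, 12, 13} must be used), so u = 9.
s and v share exactly the 2 values {7, 12}; by pigeonhole those values go to them, so strike 7, 12 from r, t, w, y.
r must be 10 (only option left). Strike 10 from x.
x's domain is down to {11}, so x = 11. Strike 11 from t, w.
No further eliminations apply; s can still be any of 7, 12.

7, 12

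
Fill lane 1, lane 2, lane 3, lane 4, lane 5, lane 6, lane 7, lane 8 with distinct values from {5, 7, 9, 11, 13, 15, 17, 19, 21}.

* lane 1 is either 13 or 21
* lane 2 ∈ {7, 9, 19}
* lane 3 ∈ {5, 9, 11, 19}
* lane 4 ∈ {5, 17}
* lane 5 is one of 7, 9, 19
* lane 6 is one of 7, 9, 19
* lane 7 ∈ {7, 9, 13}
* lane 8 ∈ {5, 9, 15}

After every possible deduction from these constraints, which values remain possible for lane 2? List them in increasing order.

7, 9, 19

lane 2, lane 5, lane 6 share exactly the 3 values {7, 9, 19}; by pigeonhole those values go to them, so strike 7, 9, 19 from lane 3, lane 7, lane 8.
lane 7 must be 13 (only option left). So lane 1 can't be 13.
lane 1 must be 21 (only option left).
No further eliminations apply; lane 2 can still be any of 7, 9, 19.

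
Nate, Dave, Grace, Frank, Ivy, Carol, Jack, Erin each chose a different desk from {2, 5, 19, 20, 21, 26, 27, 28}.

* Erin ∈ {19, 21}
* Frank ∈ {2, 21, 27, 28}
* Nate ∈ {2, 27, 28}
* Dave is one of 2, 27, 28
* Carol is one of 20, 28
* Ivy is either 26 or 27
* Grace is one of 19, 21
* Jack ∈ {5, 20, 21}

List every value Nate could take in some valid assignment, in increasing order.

Among the 8 variables, 5 fits only Jack (and all 8 values in {2, 5, 19, 20, 21, 26, 27, 28} must be used), so Jack = 5.
The 7 still-open variables draw from only 7 values {2, 19, 20, 21, 26, 27, 28}, so each is used; only Carol can be 20, hence Carol = 20.
The 6 still-open variables together cover exactly {2, 19, 21, 26, 27, 28} — 6 values for 6 variables — and 26 appears only in Ivy's list, so Ivy = 26.
Grace and Erin between them cover only {19, 21} — a naked pair. Remove those values from Frank.
No further eliminations apply; Nate can still be any of 2, 27, 28.

2, 27, 28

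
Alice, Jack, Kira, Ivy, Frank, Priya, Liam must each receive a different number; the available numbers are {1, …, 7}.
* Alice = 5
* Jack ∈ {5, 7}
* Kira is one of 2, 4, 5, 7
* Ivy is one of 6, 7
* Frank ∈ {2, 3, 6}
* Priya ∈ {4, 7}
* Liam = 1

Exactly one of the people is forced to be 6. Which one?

Alice must be 5 (only option left). So Jack, Kira can't be 5.
Jack's domain is down to {7}, so Jack = 7. Remove 7 from Kira, Ivy, Priya.
So 6 goes to Ivy.

Ivy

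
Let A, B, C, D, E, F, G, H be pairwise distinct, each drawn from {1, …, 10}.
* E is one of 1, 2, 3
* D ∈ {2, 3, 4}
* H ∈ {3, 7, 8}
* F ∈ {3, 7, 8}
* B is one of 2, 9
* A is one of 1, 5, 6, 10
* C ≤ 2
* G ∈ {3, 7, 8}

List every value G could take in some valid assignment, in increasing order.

3, 7, 8

F, G, H between them cover only {3, 7, 8} — a naked triple. Remove those values from D, E.
C and E share exactly the 2 values {1, 2}; by pigeonhole those values go to them, so strike 1, 2 from A, B, D.
That leaves B = 9.
D must be 4 (only option left).
No further eliminations apply; G can still be any of 3, 7, 8.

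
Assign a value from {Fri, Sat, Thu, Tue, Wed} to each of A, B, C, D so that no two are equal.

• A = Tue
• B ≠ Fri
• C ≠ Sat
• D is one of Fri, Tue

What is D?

Fri

A's domain is down to {Tue}, so A = Tue. Eliminate Tue elsewhere: B, C, D.
So D = Fri.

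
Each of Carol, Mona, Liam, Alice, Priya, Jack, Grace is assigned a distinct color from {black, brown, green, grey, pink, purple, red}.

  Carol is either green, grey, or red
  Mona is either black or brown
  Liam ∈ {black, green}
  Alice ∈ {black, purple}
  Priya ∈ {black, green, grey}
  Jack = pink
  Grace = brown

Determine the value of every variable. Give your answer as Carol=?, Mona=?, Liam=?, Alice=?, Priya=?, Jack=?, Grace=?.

Jack's domain is down to {pink}, so Jack = pink.
Grace has just one choice, so Grace = brown. Remove brown from Mona.
That leaves Mona = black. So Liam, Alice, Priya can't be black.
Liam has just one choice, so Liam = green. So Carol, Priya can't be green.
Alice's domain is down to {purple}, so Alice = purple.
Priya must be grey (only option left). Remove grey from Carol.
Carol has just one choice, so Carol = red.

Carol=red, Mona=black, Liam=green, Alice=purple, Priya=grey, Jack=pink, Grace=brown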